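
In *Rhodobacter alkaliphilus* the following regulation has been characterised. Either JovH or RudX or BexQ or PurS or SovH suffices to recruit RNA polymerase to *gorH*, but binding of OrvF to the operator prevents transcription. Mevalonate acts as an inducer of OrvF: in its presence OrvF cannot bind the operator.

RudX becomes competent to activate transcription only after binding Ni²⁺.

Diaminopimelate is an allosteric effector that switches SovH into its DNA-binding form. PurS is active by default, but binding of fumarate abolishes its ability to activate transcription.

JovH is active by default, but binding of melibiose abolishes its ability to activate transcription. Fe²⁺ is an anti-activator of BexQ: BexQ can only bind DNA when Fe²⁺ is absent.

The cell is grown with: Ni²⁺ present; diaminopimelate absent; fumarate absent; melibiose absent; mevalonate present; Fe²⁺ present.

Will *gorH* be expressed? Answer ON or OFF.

Melibiose is absent, so JovH is active.
Ni²⁺ is present, so RudX is active.
Fe²⁺ is present, so BexQ is inactive.
Fumarate is absent, so PurS is active.
Mevalonate is present, so OrvF is inactive.
Diaminopimelate is absent, so SovH is inactive.
Activator JovH is present, so *gorH* is transcribed.

ON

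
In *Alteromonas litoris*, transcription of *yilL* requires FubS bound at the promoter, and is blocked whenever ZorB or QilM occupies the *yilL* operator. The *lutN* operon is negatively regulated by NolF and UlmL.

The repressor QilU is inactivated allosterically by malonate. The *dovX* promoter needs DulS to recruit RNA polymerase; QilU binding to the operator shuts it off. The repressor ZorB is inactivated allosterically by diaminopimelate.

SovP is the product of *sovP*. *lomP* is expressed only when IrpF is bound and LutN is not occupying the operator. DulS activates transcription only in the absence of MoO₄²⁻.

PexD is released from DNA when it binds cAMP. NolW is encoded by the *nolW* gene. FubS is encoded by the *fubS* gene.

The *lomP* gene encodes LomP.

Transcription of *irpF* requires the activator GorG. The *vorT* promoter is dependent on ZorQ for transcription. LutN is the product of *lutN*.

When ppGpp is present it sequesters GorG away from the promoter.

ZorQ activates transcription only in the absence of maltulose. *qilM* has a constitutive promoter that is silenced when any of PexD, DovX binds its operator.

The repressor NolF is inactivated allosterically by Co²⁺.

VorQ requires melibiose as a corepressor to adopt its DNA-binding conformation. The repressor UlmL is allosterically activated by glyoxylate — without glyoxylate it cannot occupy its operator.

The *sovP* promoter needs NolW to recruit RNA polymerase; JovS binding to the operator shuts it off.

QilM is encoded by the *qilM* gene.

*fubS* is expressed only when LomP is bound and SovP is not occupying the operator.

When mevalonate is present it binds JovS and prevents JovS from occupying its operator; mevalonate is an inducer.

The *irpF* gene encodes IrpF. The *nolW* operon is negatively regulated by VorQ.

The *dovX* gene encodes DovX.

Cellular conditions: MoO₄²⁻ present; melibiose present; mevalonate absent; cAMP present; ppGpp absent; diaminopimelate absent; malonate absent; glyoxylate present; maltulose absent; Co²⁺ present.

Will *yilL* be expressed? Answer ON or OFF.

OFF

Co²⁺ is present, so NolF is inactive.
Glyoxylate is present, so UlmL is active.
With repressor UlmL bound, *lutN* is not transcribed.
So LutN is not produced.
ppGpp is absent, so GorG is active.
No repressor is bound and GorG is active, so *irpF* is transcribed.
So IrpF is produced and active.
No repressor is bound and IrpF is active, so *lomP* is transcribed.
So LomP is produced and active.
Mevalonate is absent, so JovS is active.
Melibiose is present, so VorQ is active.
With repressor VorQ bound, *nolW* is not transcribed.
So NolW is not produced.
With repressor JovS bound, *sovP* is not transcribed.
So SovP is not produced.
No repressor is bound and LomP is active, so *fubS* is transcribed.
So FubS is produced and active.
Diaminopimelate is absent, so ZorB is active.
cAMP is present, so PexD is inactive.
MoO₄²⁻ is present, so DulS is inactive.
Malonate is absent, so QilU is active.
With repressor QilU bound, *dovX* is not transcribed.
So DovX is not produced.
With no repressor bound, *qilM* is transcribed.
So QilM is produced and active.
With repressor ZorB bound, *yilL* is not transcribed.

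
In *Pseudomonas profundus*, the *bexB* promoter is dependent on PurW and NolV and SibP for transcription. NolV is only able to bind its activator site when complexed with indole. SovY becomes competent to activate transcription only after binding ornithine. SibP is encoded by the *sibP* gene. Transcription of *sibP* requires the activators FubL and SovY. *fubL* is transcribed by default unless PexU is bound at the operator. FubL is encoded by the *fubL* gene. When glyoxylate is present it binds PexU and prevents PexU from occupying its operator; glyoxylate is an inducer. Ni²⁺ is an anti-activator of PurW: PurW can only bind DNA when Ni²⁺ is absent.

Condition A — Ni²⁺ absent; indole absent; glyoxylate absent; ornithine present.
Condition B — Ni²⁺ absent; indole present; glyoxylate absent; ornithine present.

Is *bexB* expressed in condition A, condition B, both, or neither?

Condition A:
Ni²⁺ is absent, so PurW is active.
Indole is absent, so NolV is inactive.
Glyoxylate is absent, so PexU is active.
With repressor PexU bound, *fubL* is not transcribed.
So FubL is not produced.
Ornithine is present, so SovY is active.
Required activator FubL is absent, so *sibP* is not transcribed.
So SibP is not produced.
Required activator NolV is absent, so *bexB* is not transcribed.
→ *bexB* is OFF in A.
Condition B:
Ni²⁺ is absent, so PurW is active.
Indole is present, so NolV is active.
Glyoxylate is absent, so PexU is active.
With repressor PexU bound, *fubL* is not transcribed.
So FubL is not produced.
Ornithine is present, so SovY is active.
Required activator FubL is absent, so *sibP* is not transcribed.
So SibP is not produced.
Required activator SibP is absent, so *bexB* is not transcribed.
→ *bexB* is OFF in B.

neither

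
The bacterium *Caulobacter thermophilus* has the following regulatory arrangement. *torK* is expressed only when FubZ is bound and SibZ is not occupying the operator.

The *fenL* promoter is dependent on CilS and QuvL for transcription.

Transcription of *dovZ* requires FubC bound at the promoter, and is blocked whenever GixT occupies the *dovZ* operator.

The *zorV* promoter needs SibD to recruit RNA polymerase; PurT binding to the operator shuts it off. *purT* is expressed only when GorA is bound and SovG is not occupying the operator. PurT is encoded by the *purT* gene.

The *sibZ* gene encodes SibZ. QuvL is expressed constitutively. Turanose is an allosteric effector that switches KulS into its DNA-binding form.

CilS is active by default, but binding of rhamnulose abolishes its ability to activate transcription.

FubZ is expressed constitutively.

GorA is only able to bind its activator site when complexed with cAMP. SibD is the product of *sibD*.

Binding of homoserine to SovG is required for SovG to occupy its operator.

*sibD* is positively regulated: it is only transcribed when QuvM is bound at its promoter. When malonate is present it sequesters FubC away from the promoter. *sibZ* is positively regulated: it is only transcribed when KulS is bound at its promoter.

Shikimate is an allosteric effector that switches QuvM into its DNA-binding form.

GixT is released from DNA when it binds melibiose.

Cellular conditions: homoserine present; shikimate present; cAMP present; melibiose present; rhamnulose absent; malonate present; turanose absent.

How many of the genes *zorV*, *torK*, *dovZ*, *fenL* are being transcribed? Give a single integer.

Shikimate is present, so QuvM is active.
No repressor is bound and QuvM is active, so *sibD* is transcribed.
So SibD is produced and active.
Homoserine is present, so SovG is active.
cAMP is present, so GorA is active.
With repressor SovG bound, *purT* is not transcribed.
So PurT is not produced.
No repressor is bound and SibD is active, so *zorV* is transcribed.
→ *zorV* is ON.
Turanose is absent, so KulS is inactive.
Required activator KulS is absent, so *sibZ* is not transcribed.
So SibZ is not produced.
FubZ is produced constitutively and is active.
No repressor is bound and FubZ is active, so *torK* is transcribed.
→ *torK* is ON.
Malonate is present, so FubC is inactive.
Melibiose is present, so GixT is inactive.
Required activator FubC is absent, so *dovZ* is not transcribed.
→ *dovZ* is OFF.
Rhamnulose is absent, so CilS is active.
QuvL is produced constitutively and is active.
No repressor is bound and CilS and QuvL are active, so *fenL* is transcribed.
→ *fenL* is ON.
3 of the 4 genes are transcribed.

3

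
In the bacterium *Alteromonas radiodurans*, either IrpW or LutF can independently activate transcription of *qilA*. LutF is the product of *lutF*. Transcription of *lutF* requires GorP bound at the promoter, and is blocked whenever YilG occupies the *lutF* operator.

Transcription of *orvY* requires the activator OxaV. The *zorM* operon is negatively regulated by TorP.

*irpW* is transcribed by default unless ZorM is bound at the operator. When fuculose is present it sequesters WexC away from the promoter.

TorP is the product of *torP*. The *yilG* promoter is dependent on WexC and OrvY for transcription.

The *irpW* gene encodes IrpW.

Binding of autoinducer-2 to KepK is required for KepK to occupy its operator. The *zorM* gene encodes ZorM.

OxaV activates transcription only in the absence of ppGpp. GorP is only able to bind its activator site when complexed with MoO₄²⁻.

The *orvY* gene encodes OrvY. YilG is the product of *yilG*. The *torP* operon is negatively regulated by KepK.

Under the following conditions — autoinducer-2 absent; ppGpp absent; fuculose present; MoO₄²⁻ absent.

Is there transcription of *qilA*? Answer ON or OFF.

Autoinducer-2 is absent, so KepK is inactive.
With no repressor bound, *torP* is transcribed.
So TorP is produced and active.
With repressor TorP bound, *zorM* is not transcribed.
So ZorM is not produced.
With no repressor bound, *irpW* is transcribed.
So IrpW is produced and active.
MoO₄²⁻ is absent, so GorP is inactive.
Fuculose is present, so WexC is inactive.
ppGpp is absent, so OxaV is active.
No repressor is bound and OxaV is active, so *orvY* is transcribed.
So OrvY is produced and active.
Required activator WexC is absent, so *yilG* is not transcribed.
So YilG is not produced.
Required activator GorP is absent, so *lutF* is not transcribed.
So LutF is not produced.
Activator IrpW is present, so *qilA* is transcribed.

ON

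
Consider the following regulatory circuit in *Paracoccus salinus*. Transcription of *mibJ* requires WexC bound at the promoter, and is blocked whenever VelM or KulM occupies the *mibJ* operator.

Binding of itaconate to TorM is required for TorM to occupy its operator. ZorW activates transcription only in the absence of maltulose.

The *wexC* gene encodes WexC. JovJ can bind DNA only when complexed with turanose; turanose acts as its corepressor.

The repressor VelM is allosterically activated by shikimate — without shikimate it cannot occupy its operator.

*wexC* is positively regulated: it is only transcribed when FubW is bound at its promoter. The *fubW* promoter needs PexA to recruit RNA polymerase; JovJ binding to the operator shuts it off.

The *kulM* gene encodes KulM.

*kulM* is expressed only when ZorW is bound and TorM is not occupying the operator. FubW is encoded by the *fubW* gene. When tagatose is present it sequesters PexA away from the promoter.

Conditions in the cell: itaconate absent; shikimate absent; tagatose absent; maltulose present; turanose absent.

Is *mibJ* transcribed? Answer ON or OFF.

Shikimate is absent, so VelM is inactive.
Turanose is absent, so JovJ is inactive.
Tagatose is absent, so PexA is active.
No repressor is bound and PexA is active, so *fubW* is transcribed.
So FubW is produced and active.
No repressor is bound and FubW is active, so *wexC* is transcribed.
So WexC is produced and active.
Maltulose is present, so ZorW is inactive.
Itaconate is absent, so TorM is inactive.
Required activator ZorW is absent, so *kulM* is not transcribed.
So KulM is not produced.
No repressor is bound and WexC is active, so *mibJ* is transcribed.

ON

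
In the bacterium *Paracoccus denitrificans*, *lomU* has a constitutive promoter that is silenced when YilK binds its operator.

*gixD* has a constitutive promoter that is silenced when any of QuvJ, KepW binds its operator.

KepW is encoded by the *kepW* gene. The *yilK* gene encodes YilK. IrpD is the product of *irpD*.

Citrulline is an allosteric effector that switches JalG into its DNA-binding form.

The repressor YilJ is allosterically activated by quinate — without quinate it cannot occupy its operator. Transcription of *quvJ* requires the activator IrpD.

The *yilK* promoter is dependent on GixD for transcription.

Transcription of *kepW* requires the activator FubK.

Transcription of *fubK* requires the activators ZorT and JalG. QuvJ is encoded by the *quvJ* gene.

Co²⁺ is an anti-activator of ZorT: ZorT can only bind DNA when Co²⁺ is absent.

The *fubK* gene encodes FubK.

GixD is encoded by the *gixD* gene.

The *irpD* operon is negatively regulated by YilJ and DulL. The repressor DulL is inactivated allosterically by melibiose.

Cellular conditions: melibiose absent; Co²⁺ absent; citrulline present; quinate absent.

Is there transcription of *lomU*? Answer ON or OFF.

ON

Quinate is absent, so YilJ is inactive.
Melibiose is absent, so DulL is active.
With repressor DulL bound, *irpD* is not transcribed.
So IrpD is not produced.
Required activator IrpD is absent, so *quvJ* is not transcribed.
So QuvJ is not produced.
Co²⁺ is absent, so ZorT is active.
Citrulline is present, so JalG is active.
No repressor is bound and ZorT and JalG are active, so *fubK* is transcribed.
So FubK is produced and active.
No repressor is bound and FubK is active, so *kepW* is transcribed.
So KepW is produced and active.
With repressor KepW bound, *gixD* is not transcribed.
So GixD is not produced.
Required activator GixD is absent, so *yilK* is not transcribed.
So YilK is not produced.
With no repressor bound, *lomU* is transcribed.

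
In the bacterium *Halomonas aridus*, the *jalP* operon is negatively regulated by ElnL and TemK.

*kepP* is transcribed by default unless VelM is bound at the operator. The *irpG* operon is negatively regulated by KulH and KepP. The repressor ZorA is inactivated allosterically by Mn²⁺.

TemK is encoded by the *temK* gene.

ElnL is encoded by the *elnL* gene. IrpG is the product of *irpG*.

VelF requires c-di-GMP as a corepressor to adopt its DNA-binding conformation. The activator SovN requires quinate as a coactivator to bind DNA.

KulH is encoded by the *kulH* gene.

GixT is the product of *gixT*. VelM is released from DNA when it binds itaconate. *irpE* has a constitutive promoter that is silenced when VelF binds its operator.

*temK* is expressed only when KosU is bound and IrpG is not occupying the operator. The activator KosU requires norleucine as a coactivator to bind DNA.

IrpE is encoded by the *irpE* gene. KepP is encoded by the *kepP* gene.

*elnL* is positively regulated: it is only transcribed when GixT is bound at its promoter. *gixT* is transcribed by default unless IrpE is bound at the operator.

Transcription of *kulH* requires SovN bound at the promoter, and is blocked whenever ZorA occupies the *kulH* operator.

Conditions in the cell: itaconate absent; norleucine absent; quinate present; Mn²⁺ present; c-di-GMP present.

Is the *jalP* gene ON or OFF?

c-di-GMP is present, so VelF is active.
With repressor VelF bound, *irpE* is not transcribed.
So IrpE is not produced.
With no repressor bound, *gixT* is transcribed.
So GixT is produced and active.
No repressor is bound and GixT is active, so *elnL* is transcribed.
So ElnL is produced and active.
Norleucine is absent, so KosU is inactive.
Mn²⁺ is present, so ZorA is inactive.
Quinate is present, so SovN is active.
No repressor is bound and SovN is active, so *kulH* is transcribed.
So KulH is produced and active.
Itaconate is absent, so VelM is active.
With repressor VelM bound, *kepP* is not transcribed.
So KepP is not produced.
With repressor KulH bound, *irpG* is not transcribed.
So IrpG is not produced.
Required activator KosU is absent, so *temK* is not transcribed.
So TemK is not produced.
With repressor ElnL bound, *jalP* is not transcribed.

OFF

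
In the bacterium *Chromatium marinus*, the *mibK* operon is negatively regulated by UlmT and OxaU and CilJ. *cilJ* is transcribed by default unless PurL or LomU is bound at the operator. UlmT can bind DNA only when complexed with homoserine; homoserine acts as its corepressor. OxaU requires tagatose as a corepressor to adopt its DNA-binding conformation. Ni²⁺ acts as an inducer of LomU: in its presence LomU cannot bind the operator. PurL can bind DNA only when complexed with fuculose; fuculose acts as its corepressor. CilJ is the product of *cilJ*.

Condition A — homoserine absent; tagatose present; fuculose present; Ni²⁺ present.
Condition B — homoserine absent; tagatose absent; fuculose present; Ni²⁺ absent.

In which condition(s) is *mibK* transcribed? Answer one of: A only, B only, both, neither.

Condition A:
Homoserine is absent, so UlmT is inactive.
Tagatose is present, so OxaU is active.
Fuculose is present, so PurL is active.
Ni²⁺ is present, so LomU is inactive.
With repressor PurL bound, *cilJ* is not transcribed.
So CilJ is not produced.
With repressor OxaU bound, *mibK* is not transcribed.
→ *mibK* is OFF in A.
Condition B:
Homoserine is absent, so UlmT is inactive.
Tagatose is absent, so OxaU is inactive.
Fuculose is present, so PurL is active.
Ni²⁺ is absent, so LomU is active.
With repressor PurL bound, *cilJ* is not transcribed.
So CilJ is not produced.
With no repressor bound, *mibK* is transcribed.
→ *mibK* is ON in B.

B only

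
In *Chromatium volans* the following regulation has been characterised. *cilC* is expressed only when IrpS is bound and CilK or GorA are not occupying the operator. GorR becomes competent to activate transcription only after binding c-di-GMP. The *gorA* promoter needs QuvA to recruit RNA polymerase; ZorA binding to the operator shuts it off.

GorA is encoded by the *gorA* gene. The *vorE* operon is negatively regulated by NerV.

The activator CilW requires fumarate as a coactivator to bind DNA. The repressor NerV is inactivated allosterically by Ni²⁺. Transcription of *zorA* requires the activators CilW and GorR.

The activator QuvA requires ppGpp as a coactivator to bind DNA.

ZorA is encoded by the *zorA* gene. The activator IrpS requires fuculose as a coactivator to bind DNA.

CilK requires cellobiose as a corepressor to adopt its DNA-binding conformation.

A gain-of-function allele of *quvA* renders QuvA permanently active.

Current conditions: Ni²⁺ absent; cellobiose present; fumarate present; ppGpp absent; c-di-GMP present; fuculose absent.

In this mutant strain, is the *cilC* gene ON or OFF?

OFF

Fuculose is absent, so IrpS is inactive.
Cellobiose is present, so CilK is active.
Fumarate is present, so CilW is active.
c-di-GMP is present, so GorR is active.
No repressor is bound and CilW and GorR are active, so *zorA* is transcribed.
So ZorA is produced and active.
QuvA is constitutively active in this strain.
With repressor ZorA bound, *gorA* is not transcribed.
So GorA is not produced.
With repressor CilK bound, *cilC* is not transcribed.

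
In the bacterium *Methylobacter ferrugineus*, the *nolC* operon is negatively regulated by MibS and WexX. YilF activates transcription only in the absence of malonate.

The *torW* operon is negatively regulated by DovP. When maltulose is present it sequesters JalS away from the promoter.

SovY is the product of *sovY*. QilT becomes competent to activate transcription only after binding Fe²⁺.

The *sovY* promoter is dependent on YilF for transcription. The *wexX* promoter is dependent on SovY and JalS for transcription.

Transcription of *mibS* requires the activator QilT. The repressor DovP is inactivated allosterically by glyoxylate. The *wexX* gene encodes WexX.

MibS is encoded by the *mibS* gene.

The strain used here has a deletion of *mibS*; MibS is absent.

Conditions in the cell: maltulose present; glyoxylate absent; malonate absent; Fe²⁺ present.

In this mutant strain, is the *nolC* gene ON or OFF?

MibS is non-functional in this strain, so it has no effect.
Malonate is absent, so YilF is active.
No repressor is bound and YilF is active, so *sovY* is transcribed.
So SovY is produced and active.
Maltulose is present, so JalS is inactive.
Required activator JalS is absent, so *wexX* is not transcribed.
So WexX is not produced.
With no repressor bound, *nolC* is transcribed.

ON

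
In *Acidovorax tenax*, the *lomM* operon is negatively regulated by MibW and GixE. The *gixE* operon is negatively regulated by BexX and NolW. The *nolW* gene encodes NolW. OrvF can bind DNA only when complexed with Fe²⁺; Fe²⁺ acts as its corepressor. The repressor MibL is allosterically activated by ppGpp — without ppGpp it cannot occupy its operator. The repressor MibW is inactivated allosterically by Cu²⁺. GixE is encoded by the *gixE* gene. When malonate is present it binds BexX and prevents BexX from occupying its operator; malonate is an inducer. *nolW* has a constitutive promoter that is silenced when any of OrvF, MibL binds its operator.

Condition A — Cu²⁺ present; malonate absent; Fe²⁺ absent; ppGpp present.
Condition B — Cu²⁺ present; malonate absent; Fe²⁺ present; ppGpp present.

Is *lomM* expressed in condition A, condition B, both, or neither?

both

Condition A:
Cu²⁺ is present, so MibW is inactive.
Malonate is absent, so BexX is active.
Fe²⁺ is absent, so OrvF is inactive.
ppGpp is present, so MibL is active.
With repressor MibL bound, *nolW* is not transcribed.
So NolW is not produced.
With repressor BexX bound, *gixE* is not transcribed.
So GixE is not produced.
With no repressor bound, *lomM* is transcribed.
→ *lomM* is ON in A.
Condition B:
Cu²⁺ is present, so MibW is inactive.
Malonate is absent, so BexX is active.
Fe²⁺ is present, so OrvF is active.
ppGpp is present, so MibL is active.
With repressor OrvF bound, *nolW* is not transcribed.
So NolW is not produced.
With repressor BexX bound, *gixE* is not transcribed.
So GixE is not produced.
With no repressor bound, *lomM* is transcribed.
→ *lomM* is ON in B.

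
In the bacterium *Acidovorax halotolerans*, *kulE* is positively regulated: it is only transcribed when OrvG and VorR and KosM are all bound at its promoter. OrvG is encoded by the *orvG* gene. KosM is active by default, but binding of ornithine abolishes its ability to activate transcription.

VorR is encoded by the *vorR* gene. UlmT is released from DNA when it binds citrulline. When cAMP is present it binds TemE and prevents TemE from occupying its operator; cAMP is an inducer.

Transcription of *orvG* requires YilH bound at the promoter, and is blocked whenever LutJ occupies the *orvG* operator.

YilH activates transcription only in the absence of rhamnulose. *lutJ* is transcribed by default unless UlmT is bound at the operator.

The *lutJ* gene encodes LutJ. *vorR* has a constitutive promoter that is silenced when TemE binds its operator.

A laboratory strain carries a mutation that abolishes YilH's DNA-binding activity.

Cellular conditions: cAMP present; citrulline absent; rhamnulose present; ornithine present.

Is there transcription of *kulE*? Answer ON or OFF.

Citrulline is absent, so UlmT is active.
With repressor UlmT bound, *lutJ* is not transcribed.
So LutJ is not produced.
YilH is non-functional in this strain, so it has no effect.
Required activator YilH is absent, so *orvG* is not transcribed.
So OrvG is not produced.
cAMP is present, so TemE is inactive.
With no repressor bound, *vorR* is transcribed.
So VorR is produced and active.
Ornithine is present, so KosM is inactive.
Required activator OrvG is absent, so *kulE* is not transcribed.

OFF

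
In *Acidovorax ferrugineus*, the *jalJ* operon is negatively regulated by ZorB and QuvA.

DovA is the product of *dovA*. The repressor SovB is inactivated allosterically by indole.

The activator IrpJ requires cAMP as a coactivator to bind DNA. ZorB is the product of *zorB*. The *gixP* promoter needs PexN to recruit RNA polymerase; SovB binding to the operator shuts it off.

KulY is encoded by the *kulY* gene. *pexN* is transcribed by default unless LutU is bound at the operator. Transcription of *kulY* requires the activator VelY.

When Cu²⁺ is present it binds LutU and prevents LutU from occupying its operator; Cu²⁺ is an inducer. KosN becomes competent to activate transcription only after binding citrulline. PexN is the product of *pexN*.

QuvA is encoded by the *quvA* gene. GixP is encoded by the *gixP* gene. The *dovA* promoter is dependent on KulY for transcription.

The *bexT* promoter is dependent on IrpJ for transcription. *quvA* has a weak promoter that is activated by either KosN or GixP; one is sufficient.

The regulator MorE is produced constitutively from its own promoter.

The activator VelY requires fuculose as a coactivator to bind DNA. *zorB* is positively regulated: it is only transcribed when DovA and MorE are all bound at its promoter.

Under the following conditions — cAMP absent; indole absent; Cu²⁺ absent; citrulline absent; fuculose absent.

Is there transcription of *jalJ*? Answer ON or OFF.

Fuculose is absent, so VelY is inactive.
Required activator VelY is absent, so *kulY* is not transcribed.
So KulY is not produced.
Required activator KulY is absent, so *dovA* is not transcribed.
So DovA is not produced.
MorE is produced constitutively and is active.
Required activator DovA is absent, so *zorB* is not transcribed.
So ZorB is not produced.
Citrulline is absent, so KosN is inactive.
Indole is absent, so SovB is active.
Cu²⁺ is absent, so LutU is active.
With repressor LutU bound, *pexN* is not transcribed.
So PexN is not produced.
With repressor SovB bound, *gixP* is not transcribed.
So GixP is not produced.
No activator is available at the *quvA* promoter, so *quvA* is not transcribed.
So QuvA is not produced.
With no repressor bound, *jalJ* is transcribed.

ON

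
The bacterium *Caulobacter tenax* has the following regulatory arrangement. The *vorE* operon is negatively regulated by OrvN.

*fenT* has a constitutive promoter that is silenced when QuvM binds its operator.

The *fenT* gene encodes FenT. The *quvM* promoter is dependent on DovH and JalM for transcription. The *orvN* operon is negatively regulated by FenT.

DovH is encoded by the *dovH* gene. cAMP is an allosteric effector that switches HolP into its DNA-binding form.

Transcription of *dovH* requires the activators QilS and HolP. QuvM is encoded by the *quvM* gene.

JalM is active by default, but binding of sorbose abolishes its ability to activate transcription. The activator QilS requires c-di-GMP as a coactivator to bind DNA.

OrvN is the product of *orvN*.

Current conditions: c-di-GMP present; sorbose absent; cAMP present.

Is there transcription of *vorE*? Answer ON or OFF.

c-di-GMP is present, so QilS is active.
cAMP is present, so HolP is active.
No repressor is bound and QilS and HolP are active, so *dovH* is transcribed.
So DovH is produced and active.
Sorbose is absent, so JalM is active.
No repressor is bound and DovH and JalM are active, so *quvM* is transcribed.
So QuvM is produced and active.
With repressor QuvM bound, *fenT* is not transcribed.
So FenT is not produced.
With no repressor bound, *orvN* is transcribed.
So OrvN is produced and active.
With repressor OrvN bound, *vorE* is not transcribed.

OFF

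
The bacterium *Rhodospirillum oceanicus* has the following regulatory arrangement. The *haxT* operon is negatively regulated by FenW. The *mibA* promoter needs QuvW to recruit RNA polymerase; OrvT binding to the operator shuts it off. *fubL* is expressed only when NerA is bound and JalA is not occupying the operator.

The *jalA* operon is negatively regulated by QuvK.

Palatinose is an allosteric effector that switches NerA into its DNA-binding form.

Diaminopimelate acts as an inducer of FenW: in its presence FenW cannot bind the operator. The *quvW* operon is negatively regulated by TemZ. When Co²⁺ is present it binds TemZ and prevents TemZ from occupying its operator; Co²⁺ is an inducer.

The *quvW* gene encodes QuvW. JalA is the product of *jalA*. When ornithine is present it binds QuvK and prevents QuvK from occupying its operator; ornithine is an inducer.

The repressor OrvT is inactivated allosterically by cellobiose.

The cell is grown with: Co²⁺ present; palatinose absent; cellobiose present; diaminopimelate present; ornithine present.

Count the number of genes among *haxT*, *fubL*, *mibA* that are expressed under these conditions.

Diaminopimelate is present, so FenW is inactive.
With no repressor bound, *haxT* is transcribed.
→ *haxT* is ON.
Palatinose is absent, so NerA is inactive.
Ornithine is present, so QuvK is inactive.
With no repressor bound, *jalA* is transcribed.
So JalA is produced and active.
With repressor JalA bound, *fubL* is not transcribed.
→ *fubL* is OFF.
Cellobiose is present, so OrvT is inactive.
Co²⁺ is present, so TemZ is inactive.
With no repressor bound, *quvW* is transcribed.
So QuvW is produced and active.
No repressor is bound and QuvW is active, so *mibA* is transcribed.
→ *mibA* is ON.
2 of the 3 genes are transcribed.

2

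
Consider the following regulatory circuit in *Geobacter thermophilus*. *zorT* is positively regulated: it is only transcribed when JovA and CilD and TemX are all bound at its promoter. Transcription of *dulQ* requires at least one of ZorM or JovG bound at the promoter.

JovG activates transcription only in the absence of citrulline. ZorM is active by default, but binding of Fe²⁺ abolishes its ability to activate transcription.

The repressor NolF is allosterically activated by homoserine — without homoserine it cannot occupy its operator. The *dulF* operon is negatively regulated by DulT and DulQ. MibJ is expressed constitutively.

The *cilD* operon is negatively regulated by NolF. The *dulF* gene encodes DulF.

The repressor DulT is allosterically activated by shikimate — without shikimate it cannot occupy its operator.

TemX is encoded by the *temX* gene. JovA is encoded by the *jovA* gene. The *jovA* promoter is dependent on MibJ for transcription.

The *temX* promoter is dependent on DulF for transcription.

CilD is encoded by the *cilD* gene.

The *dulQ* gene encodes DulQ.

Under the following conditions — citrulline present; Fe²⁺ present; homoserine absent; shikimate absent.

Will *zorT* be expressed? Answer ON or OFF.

ON

MibJ is produced constitutively and is active.
No repressor is bound and MibJ is active, so *jovA* is transcribed.
So JovA is produced and active.
Homoserine is absent, so NolF is inactive.
With no repressor bound, *cilD* is transcribed.
So CilD is produced and active.
Shikimate is absent, so DulT is inactive.
Fe²⁺ is present, so ZorM is inactive.
Citrulline is present, so JovG is inactive.
No activator is available at the *dulQ* promoter, so *dulQ* is not transcribed.
So DulQ is not produced.
With no repressor bound, *dulF* is transcribed.
So DulF is produced and active.
No repressor is bound and DulF is active, so *temX* is transcribed.
So TemX is produced and active.
No repressor is bound and JovA and CilD and TemX are active, so *zorT* is transcribed.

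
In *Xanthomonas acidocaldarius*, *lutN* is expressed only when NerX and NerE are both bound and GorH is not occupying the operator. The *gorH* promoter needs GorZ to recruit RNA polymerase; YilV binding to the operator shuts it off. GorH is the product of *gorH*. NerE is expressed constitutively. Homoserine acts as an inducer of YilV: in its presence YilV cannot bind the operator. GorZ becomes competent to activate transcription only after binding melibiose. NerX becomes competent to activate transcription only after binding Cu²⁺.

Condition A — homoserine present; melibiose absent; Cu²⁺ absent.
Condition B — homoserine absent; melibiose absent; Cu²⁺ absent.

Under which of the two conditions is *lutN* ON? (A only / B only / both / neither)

Condition A:
Homoserine is present, so YilV is inactive.
Melibiose is absent, so GorZ is inactive.
Required activator GorZ is absent, so *gorH* is not transcribed.
So GorH is not produced.
Cu²⁺ is absent, so NerX is inactive.
NerE is produced constitutively and is active.
Required activator NerX is absent, so *lutN* is not transcribed.
→ *lutN* is OFF in A.
Condition B:
Homoserine is absent, so YilV is active.
Melibiose is absent, so GorZ is inactive.
With repressor YilV bound, *gorH* is not transcribed.
So GorH is not produced.
Cu²⁺ is absent, so NerX is inactive.
NerE is produced constitutively and is active.
Required activator NerX is absent, so *lutN* is not transcribed.
→ *lutN* is OFF in B.

neither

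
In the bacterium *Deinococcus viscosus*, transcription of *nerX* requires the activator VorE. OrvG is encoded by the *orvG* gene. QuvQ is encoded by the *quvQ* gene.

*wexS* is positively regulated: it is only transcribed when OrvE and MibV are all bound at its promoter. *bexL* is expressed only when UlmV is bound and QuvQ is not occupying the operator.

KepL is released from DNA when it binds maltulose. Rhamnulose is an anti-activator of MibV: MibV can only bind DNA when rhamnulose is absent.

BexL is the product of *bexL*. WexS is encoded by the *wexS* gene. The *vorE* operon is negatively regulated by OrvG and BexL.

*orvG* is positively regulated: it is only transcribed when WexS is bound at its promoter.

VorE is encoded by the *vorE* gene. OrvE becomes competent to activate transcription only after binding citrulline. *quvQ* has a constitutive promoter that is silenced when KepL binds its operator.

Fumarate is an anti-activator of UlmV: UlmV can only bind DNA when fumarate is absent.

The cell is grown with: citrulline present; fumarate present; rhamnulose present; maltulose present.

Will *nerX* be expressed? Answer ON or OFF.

Citrulline is present, so OrvE is active.
Rhamnulose is present, so MibV is inactive.
Required activator MibV is absent, so *wexS* is not transcribed.
So WexS is not produced.
Required activator WexS is absent, so *orvG* is not transcribed.
So OrvG is not produced.
Fumarate is present, so UlmV is inactive.
Maltulose is present, so KepL is inactive.
With no repressor bound, *quvQ* is transcribed.
So QuvQ is produced and active.
With repressor QuvQ bound, *bexL* is not transcribed.
So BexL is not produced.
With no repressor bound, *vorE* is transcribed.
So VorE is produced and active.
No repressor is bound and VorE is active, so *nerX* is transcribed.

ON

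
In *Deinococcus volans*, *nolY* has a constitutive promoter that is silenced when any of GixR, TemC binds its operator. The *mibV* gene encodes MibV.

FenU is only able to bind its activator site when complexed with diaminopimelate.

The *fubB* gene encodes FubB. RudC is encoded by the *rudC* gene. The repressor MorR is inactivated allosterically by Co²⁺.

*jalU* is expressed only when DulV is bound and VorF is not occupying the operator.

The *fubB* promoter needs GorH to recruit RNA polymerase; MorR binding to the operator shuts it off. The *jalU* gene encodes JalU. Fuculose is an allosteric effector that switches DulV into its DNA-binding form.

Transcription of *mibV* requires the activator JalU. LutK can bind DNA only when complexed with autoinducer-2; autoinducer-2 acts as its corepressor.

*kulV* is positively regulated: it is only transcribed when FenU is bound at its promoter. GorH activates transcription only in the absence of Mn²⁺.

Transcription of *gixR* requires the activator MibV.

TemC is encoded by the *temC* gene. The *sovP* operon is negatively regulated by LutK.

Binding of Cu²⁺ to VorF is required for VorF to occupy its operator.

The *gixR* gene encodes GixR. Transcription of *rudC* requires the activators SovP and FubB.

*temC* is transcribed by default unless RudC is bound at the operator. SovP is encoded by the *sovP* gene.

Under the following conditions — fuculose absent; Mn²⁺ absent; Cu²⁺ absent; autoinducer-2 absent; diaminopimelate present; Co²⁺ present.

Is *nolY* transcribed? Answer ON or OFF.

ON

Cu²⁺ is absent, so VorF is inactive.
Fuculose is absent, so DulV is inactive.
Required activator DulV is absent, so *jalU* is not transcribed.
So JalU is not produced.
Required activator JalU is absent, so *mibV* is not transcribed.
So MibV is not produced.
Required activator MibV is absent, so *gixR* is not transcribed.
So GixR is not produced.
Autoinducer-2 is absent, so LutK is inactive.
With no repressor bound, *sovP* is transcribed.
So SovP is produced and active.
Mn²⁺ is absent, so GorH is active.
Co²⁺ is present, so MorR is inactive.
No repressor is bound and GorH is active, so *fubB* is transcribed.
So FubB is produced and active.
No repressor is bound and SovP and FubB are active, so *rudC* is transcribed.
So RudC is produced and active.
With repressor RudC bound, *temC* is not transcribed.
So TemC is not produced.
With no repressor bound, *nolY* is transcribed.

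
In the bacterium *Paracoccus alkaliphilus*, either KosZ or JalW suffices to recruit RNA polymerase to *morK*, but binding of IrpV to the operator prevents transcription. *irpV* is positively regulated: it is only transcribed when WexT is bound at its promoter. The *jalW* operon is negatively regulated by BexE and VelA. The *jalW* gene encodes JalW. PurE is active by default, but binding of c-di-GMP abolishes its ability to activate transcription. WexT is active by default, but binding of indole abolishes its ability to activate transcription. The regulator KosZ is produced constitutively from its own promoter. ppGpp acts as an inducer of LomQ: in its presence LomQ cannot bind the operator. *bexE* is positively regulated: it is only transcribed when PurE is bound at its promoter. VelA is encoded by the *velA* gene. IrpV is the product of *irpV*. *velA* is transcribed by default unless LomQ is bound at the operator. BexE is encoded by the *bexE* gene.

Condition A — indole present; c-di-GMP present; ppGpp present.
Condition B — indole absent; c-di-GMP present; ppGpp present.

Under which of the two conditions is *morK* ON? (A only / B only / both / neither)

A only

Condition A:
Indole is present, so WexT is inactive.
Required activator WexT is absent, so *irpV* is not transcribed.
So IrpV is not produced.
KosZ is produced constitutively and is active.
c-di-GMP is present, so PurE is inactive.
Required activator PurE is absent, so *bexE* is not transcribed.
So BexE is not produced.
ppGpp is present, so LomQ is inactive.
With no repressor bound, *velA* is transcribed.
So VelA is produced and active.
With repressor VelA bound, *jalW* is not transcribed.
So JalW is not produced.
Activator KosZ is present, so *morK* is transcribed.
→ *morK* is ON in A.
Condition B:
Indole is absent, so WexT is active.
No repressor is bound and WexT is active, so *irpV* is transcribed.
So IrpV is produced and active.
KosZ is produced constitutively and is active.
c-di-GMP is present, so PurE is inactive.
Required activator PurE is absent, so *bexE* is not transcribed.
So BexE is not produced.
ppGpp is present, so LomQ is inactive.
With no repressor bound, *velA* is transcribed.
So VelA is produced and active.
With repressor VelA bound, *jalW* is not transcribed.
So JalW is not produced.
With repressor IrpV bound, *morK* is not transcribed.
→ *morK* is OFF in B.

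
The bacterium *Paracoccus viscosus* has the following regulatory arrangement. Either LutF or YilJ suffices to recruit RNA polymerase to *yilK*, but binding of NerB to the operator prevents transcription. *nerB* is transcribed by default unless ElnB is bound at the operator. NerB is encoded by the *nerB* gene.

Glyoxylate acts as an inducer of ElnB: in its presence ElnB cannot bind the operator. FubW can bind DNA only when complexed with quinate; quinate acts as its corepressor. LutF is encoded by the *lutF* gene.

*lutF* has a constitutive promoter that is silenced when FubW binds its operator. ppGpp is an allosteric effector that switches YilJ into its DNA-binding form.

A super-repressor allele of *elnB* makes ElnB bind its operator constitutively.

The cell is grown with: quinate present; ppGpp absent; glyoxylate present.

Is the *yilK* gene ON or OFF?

Quinate is present, so FubW is active.
With repressor FubW bound, *lutF* is not transcribed.
So LutF is not produced.
ElnB is constitutively active in this strain.
With repressor ElnB bound, *nerB* is not transcribed.
So NerB is not produced.
ppGpp is absent, so YilJ is inactive.
No activator is available at the *yilK* promoter, so *yilK* is not transcribed.

OFF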